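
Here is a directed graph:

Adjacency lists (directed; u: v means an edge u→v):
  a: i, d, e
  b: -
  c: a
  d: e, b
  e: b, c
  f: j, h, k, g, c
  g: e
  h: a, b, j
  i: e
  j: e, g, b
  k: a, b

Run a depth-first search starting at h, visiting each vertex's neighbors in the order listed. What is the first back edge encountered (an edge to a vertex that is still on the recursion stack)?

c→a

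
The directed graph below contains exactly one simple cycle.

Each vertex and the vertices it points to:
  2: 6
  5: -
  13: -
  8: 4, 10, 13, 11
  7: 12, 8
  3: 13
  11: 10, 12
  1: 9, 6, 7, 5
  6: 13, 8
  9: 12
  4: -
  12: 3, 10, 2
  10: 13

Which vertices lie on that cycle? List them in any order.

DFS with gray/black marking from 8:
8 gray
  4 gray
  4 black
  10 gray
    13 gray
    13 black
  10 black
  8→13: 13 black — skip
  11 gray
    11→10: 10 black — skip
    12 gray
      3 gray
        3→13: 13 black — skip
      3 black
      12→10: 10 black — skip
      2 gray
        6 gray
          6→13: 13 black — skip
          6→8: 8 is gray → back edge
Back edge closes the cycle 8 → 11 → 12 → 2 → 6 → 8; its vertices are {2, 6, 8, 11, 12}.

2, 6, 8, 11, 12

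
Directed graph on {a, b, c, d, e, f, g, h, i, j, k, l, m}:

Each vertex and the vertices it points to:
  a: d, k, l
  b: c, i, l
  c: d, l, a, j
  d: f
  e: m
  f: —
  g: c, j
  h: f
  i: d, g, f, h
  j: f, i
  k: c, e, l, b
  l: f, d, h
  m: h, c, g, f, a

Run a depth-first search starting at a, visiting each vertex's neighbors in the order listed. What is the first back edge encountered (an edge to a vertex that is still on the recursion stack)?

DFS from a (visiting each vertex's neighbors in the order listed); mark gray on enter, black on exit:
a gray
  d gray
    f gray
    f black
  d black
  k gray
    c gray
      c→d: d black — skip
      l gray
        l→f: f black — skip
        l→d: d black — skip
        h gray
          h→f: f black — skip
        h black
      l black
      c→a: a is gray → back edge
First back edge: c → a.

c→a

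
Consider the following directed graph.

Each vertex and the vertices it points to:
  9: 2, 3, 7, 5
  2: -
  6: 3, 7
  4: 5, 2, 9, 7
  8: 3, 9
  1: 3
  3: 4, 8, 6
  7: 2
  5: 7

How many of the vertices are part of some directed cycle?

5

A vertex is on a directed cycle iff it belongs to a strongly connected component of size ≥ 2 (or has a self-loop).
The vertices on cycles are {3, 4, 6, 8, 9} — 5 in total.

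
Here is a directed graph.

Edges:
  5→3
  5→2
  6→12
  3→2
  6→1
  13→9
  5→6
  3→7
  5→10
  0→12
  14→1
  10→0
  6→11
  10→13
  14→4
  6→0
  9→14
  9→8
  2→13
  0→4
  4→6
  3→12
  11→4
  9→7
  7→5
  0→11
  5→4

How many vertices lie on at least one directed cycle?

A vertex is on a directed cycle iff it belongs to a strongly connected component of size ≥ 2 (or has a self-loop).
The vertices on cycles are {0, 2, 3, 4, 5, 6, 7, 9, 10, 11, 13} — 11 in total.

11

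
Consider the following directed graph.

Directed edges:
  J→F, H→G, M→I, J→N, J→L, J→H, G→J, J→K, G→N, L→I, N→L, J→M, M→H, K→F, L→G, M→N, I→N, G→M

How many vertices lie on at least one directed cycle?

7

A vertex is on a directed cycle iff it belongs to a strongly connected component of size ≥ 2 (or has a self-loop).
The vertices on cycles are {G, H, I, J, L, M, N} — 7 in total.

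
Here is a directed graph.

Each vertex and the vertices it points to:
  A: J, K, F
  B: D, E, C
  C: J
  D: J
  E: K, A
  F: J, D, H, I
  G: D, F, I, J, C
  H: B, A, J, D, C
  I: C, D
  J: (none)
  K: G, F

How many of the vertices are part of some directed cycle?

A vertex is on a directed cycle iff it belongs to a strongly connected component of size ≥ 2 (or has a self-loop).
The vertices on cycles are {A, B, E, F, G, H, K} — 7 in total.

7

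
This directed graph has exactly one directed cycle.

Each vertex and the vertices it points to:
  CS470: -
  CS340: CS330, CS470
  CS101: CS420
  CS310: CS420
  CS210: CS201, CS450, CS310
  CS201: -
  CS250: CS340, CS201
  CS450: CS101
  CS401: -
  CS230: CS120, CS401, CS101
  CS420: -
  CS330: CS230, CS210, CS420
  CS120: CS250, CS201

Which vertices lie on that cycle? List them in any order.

DFS with gray/black marking from CS340:
CS340 gray
  CS330 gray
    CS230 gray
      CS120 gray
        CS250 gray
          CS250→CS340: CS340 is gray → back edge
Back edge closes the cycle CS340 → CS330 → CS230 → CS120 → CS250 → CS340; its vertices are {CS120, CS230, CS250, CS330, CS340}.

CS120, CS230, CS250, CS330, CS340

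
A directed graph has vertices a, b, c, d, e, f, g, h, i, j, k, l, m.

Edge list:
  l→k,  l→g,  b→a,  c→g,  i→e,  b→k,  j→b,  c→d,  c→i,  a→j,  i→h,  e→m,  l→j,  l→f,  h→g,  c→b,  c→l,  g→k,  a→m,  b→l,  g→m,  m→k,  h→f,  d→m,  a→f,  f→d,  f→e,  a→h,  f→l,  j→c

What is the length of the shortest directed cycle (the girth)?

For each vertex v, BFS finds the shortest path from v back to v.
The shortest such closed walk is l → f → l, length 2.

2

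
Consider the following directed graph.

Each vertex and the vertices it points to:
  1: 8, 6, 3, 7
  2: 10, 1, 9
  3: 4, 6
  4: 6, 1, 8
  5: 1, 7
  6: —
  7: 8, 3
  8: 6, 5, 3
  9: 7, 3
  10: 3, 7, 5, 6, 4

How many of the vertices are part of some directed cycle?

A vertex is on a directed cycle iff it belongs to a strongly connected component of size ≥ 2 (or has a self-loop).
The vertices on cycles are {1, 3, 4, 5, 7, 8} — 6 in total.

6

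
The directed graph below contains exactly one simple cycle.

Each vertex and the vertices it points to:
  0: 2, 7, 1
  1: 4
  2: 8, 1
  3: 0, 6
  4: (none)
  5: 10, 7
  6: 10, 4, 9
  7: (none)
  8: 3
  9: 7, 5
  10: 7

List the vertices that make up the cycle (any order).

0, 2, 3, 8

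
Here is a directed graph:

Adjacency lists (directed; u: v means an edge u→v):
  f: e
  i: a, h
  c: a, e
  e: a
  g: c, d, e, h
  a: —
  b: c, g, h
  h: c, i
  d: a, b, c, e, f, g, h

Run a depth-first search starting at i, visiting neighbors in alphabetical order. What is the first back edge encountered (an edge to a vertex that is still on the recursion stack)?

DFS from i (visiting neighbors in alphabetical order); mark gray on enter, black on exit:
i gray
  a gray
  a black
  h gray
    c gray
      c→a: a black — skip
      e gray
        e→a: a black — skip
      e black
    c black
    h→i: i is gray → back edge
First back edge: h → i.

h→i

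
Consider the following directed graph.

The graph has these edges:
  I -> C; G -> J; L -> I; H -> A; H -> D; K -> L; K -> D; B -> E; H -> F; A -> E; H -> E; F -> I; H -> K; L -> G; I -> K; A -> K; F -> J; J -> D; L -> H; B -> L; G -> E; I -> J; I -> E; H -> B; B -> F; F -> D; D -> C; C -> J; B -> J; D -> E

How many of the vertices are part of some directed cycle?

10

A vertex is on a directed cycle iff it belongs to a strongly connected component of size ≥ 2 (or has a self-loop).
The vertices on cycles are {A, B, C, D, F, H, I, J, K, L} — 10 in total.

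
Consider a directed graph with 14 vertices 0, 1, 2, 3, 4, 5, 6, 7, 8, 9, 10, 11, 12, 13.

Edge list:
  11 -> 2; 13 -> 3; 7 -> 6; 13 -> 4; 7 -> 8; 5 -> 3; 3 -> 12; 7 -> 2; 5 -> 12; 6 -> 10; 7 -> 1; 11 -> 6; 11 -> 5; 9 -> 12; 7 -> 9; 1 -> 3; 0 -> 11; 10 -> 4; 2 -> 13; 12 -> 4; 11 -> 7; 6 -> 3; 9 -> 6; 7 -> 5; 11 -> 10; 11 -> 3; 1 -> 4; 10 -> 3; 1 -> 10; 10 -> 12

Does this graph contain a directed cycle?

No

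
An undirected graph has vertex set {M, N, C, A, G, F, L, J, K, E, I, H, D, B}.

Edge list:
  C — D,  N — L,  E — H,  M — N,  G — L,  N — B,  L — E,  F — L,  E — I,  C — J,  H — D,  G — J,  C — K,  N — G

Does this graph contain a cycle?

Yes

DFS, tracking each vertex's parent; an edge to a visited non-parent vertex closes a cycle.
Start from D:
visit D (parent –)
  visit H (parent D)
    H–D: parent, skip
    visit E (parent H)
      visit L (parent E)
        visit G (parent L)
          visit J (parent G)
            visit C (parent J)
              visit K (parent C)
                K–C: parent, skip
              C–D: D visited and ≠ parent → cycle
Cycle: D – H – E – L – G – J – C – D.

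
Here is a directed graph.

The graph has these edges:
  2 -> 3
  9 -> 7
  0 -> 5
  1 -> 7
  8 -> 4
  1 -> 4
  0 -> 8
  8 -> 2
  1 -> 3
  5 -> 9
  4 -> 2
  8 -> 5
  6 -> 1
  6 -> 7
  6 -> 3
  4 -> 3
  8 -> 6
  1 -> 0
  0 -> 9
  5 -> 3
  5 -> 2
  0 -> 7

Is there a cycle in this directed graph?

DFS with white/gray/black marking, starting from 1:
1 gray
  4 gray
    3 gray
    3 black
    2 gray
      2→3: 3 black — skip
    2 black
  4 black
  1→3: 3 black — skip
  0 gray
    5 gray
      5→3: 3 black — skip
      9 gray
        7 gray
        7 black
      9 black
      5→2: 2 black — skip
    5 black
    0→7: 7 black — skip
    8 gray
      8→5: 5 black — skip
      6 gray
        6→7: 7 black — skip
        6→1: 1 is gray → back edge
Back edge found, so a cycle exists: 1 → 0 → 8 → 6 → 1.

Yes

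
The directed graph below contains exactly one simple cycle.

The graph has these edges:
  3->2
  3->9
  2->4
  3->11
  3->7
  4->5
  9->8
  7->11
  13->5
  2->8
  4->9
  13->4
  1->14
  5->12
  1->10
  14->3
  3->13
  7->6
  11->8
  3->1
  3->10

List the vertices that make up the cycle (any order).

1, 3, 14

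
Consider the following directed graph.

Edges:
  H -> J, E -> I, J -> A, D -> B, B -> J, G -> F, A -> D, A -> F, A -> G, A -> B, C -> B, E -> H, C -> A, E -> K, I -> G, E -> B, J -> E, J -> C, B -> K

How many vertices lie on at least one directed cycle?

A vertex is on a directed cycle iff it belongs to a strongly connected component of size ≥ 2 (or has a self-loop).
The vertices on cycles are {A, B, C, D, E, H, J} — 7 in total.

7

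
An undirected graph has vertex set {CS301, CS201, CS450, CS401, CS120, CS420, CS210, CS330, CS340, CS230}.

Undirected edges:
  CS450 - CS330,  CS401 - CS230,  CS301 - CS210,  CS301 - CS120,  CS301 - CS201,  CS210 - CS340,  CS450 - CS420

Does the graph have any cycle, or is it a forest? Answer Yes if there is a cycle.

DFS, tracking each vertex's parent; an edge to a visited non-parent vertex closes a cycle.
Start from CS210:
visit CS210 (parent –)
  visit CS340 (parent CS210)
    CS340–CS210: parent, skip
  visit CS301 (parent CS210)
    visit CS201 (parent CS301)
      CS201–CS301: parent, skip
    visit CS120 (parent CS301)
      CS120–CS301: parent, skip
    CS301–CS210: parent, skip
visit CS450 (parent –)
  visit CS330 (parent CS450)
    CS330–CS450: parent, skip
  visit CS420 (parent CS450)
    CS420–CS450: parent, skip
visit CS401 (parent –)
  visit CS230 (parent CS401)
    CS230–CS401: parent, skip
No non-parent visited neighbor found — the graph is a forest.

No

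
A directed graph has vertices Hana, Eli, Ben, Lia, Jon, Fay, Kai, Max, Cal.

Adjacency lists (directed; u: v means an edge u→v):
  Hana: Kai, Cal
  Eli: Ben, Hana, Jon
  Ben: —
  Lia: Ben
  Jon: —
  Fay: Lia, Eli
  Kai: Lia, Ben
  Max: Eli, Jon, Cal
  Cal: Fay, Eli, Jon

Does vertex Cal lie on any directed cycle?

Cal is on a cycle iff Cal can reach itself via ≥1 edge.
Cal → Eli → Hana → Cal — yes.

Yes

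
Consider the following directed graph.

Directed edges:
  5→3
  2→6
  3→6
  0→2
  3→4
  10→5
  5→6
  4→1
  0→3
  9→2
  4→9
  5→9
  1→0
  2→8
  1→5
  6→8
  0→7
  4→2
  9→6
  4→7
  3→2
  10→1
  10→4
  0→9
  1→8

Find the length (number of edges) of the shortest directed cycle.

4

For each vertex v, BFS finds the shortest path from v back to v.
The shortest such closed walk is 1 → 5 → 3 → 4 → 1, length 4.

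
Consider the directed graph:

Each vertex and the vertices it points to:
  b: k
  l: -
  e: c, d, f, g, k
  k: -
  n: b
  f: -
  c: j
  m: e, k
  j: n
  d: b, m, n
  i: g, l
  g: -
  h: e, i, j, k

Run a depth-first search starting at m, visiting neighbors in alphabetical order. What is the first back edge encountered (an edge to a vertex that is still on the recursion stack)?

DFS from m (visiting neighbors in alphabetical order); mark gray on enter, black on exit:
m gray
  e gray
    c gray
      j gray
        n gray
          b gray
            k gray
            k black
          b black
        n black
      j black
    c black
    d gray
      d→b: b black — skip
      d→m: m is gray → back edge
First back edge: d → m.

d→m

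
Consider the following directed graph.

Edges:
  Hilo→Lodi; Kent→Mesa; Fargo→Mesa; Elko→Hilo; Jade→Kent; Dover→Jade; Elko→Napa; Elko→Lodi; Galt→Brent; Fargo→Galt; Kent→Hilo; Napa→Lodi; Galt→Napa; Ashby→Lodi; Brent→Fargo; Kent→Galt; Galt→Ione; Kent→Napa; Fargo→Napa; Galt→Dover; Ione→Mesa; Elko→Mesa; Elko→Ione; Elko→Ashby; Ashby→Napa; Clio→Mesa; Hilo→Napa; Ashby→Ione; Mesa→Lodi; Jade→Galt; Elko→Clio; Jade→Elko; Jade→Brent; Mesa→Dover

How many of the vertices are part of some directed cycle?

11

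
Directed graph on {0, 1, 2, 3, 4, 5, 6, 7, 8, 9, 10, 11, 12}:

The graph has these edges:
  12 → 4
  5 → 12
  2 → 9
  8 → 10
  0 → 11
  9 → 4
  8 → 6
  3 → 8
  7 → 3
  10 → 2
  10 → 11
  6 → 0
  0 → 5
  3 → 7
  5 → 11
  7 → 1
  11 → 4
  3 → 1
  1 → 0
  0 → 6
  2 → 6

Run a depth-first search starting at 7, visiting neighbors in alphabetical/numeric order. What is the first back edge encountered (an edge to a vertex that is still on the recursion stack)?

DFS from 7 (visiting neighbors in alphabetical/numeric order); mark gray on enter, black on exit:
7 gray
  1 gray
    0 gray
      5 gray
        11 gray
          4 gray
          4 black
        11 black
        12 gray
          12→4: 4 black — skip
        12 black
      5 black
      6 gray
        6→0: 0 is gray → back edge
First back edge: 6 → 0.

6→0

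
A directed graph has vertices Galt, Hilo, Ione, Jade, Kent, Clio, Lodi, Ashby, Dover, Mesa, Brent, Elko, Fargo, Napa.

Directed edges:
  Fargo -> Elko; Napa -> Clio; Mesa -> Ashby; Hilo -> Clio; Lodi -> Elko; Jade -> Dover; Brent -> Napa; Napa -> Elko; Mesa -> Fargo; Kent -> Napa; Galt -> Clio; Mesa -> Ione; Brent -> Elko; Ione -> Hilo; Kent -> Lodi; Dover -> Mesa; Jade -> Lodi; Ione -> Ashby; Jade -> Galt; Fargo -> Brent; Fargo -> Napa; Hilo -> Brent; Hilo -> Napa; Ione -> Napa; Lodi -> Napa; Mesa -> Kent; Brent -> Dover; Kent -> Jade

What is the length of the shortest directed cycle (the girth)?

4

For each vertex v, BFS finds the shortest path from v back to v.
The shortest such closed walk is Mesa → Fargo → Brent → Dover → Mesa, length 4.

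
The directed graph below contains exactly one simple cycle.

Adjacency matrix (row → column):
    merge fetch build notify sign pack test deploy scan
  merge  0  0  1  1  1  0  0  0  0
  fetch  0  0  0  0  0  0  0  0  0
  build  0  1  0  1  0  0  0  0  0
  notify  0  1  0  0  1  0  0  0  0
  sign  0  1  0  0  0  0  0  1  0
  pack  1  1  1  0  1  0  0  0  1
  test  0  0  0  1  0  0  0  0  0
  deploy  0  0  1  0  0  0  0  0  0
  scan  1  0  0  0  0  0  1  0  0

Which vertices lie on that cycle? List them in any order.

DFS with gray/black marking from sign:
sign gray
  fetch gray
  fetch black
  deploy gray
    build gray
      build→fetch: fetch black — skip
      notify gray
        notify→fetch: fetch black — skip
        notify→sign: sign is gray → back edge
Back edge closes the cycle sign → deploy → build → notify → sign; its vertices are {sign, build, deploy, notify}.

sign, build, deploy, notify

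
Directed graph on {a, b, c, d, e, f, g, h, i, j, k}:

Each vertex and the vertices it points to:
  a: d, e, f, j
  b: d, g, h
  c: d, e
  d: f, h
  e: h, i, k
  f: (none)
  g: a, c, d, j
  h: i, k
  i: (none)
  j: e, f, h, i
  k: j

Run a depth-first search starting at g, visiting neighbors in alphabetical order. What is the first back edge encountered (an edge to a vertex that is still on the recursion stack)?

DFS from g (visiting neighbors in alphabetical order); mark gray on enter, black on exit:
g gray
  a gray
    d gray
      f gray
      f black
      h gray
        i gray
        i black
        k gray
          j gray
            e gray
              e→h: h is gray → back edge
First back edge: e → h.

e->h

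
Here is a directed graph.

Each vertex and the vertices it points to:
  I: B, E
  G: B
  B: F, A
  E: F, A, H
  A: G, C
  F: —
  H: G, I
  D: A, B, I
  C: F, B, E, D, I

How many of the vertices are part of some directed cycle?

8

A vertex is on a directed cycle iff it belongs to a strongly connected component of size ≥ 2 (or has a self-loop).
The vertices on cycles are {A, B, C, D, E, G, H, I} — 8 in total.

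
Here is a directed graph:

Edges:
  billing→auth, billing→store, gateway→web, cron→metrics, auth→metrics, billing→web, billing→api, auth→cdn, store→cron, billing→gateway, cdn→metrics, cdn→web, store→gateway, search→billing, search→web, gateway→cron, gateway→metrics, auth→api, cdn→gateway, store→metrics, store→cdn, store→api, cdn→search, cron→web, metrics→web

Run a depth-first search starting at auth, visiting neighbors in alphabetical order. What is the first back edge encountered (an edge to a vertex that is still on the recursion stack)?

billing->auth

DFS from auth (visiting neighbors in alphabetical order); mark gray on enter, black on exit:
auth gray
  api gray
  api black
  cdn gray
    gateway gray
      cron gray
        metrics gray
          web gray
          web black
        metrics black
        cron→web: web black — skip
      cron black
      gateway→metrics: metrics black — skip
      gateway→web: web black — skip
    gateway black
    cdn→metrics: metrics black — skip
    search gray
      billing gray
        billing→api: api black — skip
        billing→auth: auth is gray → back edge
First back edge: billing → auth.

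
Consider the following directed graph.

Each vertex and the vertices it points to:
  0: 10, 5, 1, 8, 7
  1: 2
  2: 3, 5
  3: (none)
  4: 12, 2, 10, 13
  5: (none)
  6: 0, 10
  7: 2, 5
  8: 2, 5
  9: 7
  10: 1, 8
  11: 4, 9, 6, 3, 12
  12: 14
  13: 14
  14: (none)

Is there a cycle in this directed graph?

DFS with white/gray/black marking, starting from 13:
13 gray
  14 gray
  14 black
13 black
0 gray
  10 gray
    1 gray
      2 gray
        3 gray
        3 black
        5 gray
        5 black
      2 black
    1 black
    8 gray
      8→2: 2 black — skip
      8→5: 5 black — skip
    8 black
  10 black
  0→5: 5 black — skip
  0→1: 1 black — skip
  0→8: 8 black — skip
  7 gray
    7→2: 2 black — skip
    7→5: 5 black — skip
  7 black
0 black
4 gray
  12 gray
    12→14: 14 black — skip
  12 black
  4→2: 2 black — skip
  4→10: 10 black — skip
  4→13: 13 black — skip
4 black
6 gray
  6→0: 0 black — skip
  6→10: 10 black — skip
6 black
9 gray
  9→7: 7 black — skip
9 black
11 gray
  11→4: 4 black — skip
  11→9: 9 black — skip
  11→6: 6 black — skip
  11→3: 3 black — skip
  11→12: 12 black — skip
11 black
Every edge goes to a white or black vertex — no back edge, so the graph is acyclic.

No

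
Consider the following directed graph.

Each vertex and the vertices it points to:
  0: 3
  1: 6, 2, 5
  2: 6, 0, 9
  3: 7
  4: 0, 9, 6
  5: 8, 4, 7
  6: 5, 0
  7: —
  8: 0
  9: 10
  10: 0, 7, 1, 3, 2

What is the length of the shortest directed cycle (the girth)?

3

For each vertex v, BFS finds the shortest path from v back to v.
The shortest such closed walk is 5 → 4 → 6 → 5, length 3.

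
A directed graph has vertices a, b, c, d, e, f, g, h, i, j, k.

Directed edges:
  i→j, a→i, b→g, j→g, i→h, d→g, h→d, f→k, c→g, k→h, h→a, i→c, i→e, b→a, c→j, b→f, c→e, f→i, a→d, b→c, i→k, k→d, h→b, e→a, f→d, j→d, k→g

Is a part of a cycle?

a is on a cycle iff a can reach itself via ≥1 edge.
a → i → h → a — yes.

Yes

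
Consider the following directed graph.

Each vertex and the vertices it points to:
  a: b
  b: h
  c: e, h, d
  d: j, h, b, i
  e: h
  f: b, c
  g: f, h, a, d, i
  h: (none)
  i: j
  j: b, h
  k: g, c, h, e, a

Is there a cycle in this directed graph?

No

DFS with white/gray/black marking, starting from g:
g gray
  f gray
    b gray
      h gray
      h black
    b black
    c gray
      e gray
        e→h: h black — skip
      e black
      c→h: h black — skip
      d gray
        j gray
          j→b: b black — skip
          j→h: h black — skip
        j black
        d→h: h black — skip
        d→b: b black — skip
        i gray
          i→j: j black — skip
        i black
      d black
    c black
  f black
  g→h: h black — skip
  a gray
    a→b: b black — skip
  a black
  g→d: d black — skip
  g→i: i black — skip
g black
k gray
  k→g: g black — skip
  k→c: c black — skip
  k→h: h black — skip
  k→e: e black — skip
  k→a: a black — skip
k black
Every edge goes to a white or black vertex — no back edge, so the graph is acyclic.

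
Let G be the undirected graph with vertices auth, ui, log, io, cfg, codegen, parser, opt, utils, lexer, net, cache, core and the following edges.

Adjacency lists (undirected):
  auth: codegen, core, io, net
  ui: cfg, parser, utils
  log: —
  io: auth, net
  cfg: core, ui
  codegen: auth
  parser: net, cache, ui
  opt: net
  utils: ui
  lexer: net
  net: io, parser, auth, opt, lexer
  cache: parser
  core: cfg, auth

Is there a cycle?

Yes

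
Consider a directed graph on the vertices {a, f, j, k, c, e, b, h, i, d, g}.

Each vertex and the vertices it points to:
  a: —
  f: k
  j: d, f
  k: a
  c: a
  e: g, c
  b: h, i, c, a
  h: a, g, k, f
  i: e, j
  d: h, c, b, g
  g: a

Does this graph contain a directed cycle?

DFS with white/gray/black marking, starting from d:
d gray
  h gray
    a gray
    a black
    g gray
      g→a: a black — skip
    g black
    k gray
      k→a: a black — skip
    k black
    f gray
      f→k: k black — skip
    f black
  h black
  c gray
    c→a: a black — skip
  c black
  b gray
    b→h: h black — skip
    i gray
      e gray
        e→g: g black — skip
        e→c: c black — skip
      e black
      j gray
        j→d: d is gray → back edge
Back edge found, so a cycle exists: d → b → i → j → d.

Yes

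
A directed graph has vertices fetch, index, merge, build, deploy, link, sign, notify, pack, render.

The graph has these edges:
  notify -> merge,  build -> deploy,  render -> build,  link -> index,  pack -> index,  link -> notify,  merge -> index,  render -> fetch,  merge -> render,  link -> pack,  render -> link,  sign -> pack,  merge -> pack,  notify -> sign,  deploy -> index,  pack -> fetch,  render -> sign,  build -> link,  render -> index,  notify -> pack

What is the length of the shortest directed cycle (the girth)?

4

For each vertex v, BFS finds the shortest path from v back to v.
The shortest such closed walk is link → notify → merge → render → link, length 4.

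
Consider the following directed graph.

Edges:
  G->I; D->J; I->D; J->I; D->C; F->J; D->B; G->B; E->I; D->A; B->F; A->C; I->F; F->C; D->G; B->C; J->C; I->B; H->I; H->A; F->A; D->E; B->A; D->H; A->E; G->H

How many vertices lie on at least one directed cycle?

A vertex is on a directed cycle iff it belongs to a strongly connected component of size ≥ 2 (or has a self-loop).
The vertices on cycles are {A, B, D, E, F, G, H, I, J} — 9 in total.

9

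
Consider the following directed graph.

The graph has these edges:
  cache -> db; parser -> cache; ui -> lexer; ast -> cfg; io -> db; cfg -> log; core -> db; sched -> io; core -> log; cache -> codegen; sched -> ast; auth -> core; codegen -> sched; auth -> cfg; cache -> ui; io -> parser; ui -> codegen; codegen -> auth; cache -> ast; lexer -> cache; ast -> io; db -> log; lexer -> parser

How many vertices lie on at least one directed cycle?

8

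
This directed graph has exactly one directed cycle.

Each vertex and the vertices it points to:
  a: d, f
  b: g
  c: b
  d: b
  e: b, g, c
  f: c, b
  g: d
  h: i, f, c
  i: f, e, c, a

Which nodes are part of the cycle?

b, d, g

DFS with gray/black marking from d:
d gray
  b gray
    g gray
      g→d: d is gray → back edge
Back edge closes the cycle d → b → g → d; its vertices are {b, d, g}.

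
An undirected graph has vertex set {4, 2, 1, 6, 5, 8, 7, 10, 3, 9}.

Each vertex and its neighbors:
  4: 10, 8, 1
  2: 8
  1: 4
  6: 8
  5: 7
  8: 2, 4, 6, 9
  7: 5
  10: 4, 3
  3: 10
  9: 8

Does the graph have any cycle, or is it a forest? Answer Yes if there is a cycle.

DFS, tracking each vertex's parent; an edge to a visited non-parent vertex closes a cycle.
Start from 4:
visit 4 (parent –)
  visit 10 (parent 4)
    10–4: parent, skip
    visit 3 (parent 10)
      3–10: parent, skip
  visit 8 (parent 4)
    visit 2 (parent 8)
      2–8: parent, skip
    8–4: parent, skip
    visit 6 (parent 8)
      6–8: parent, skip
    visit 9 (parent 8)
      9–8: parent, skip
  visit 1 (parent 4)
    1–4: parent, skip
visit 5 (parent –)
  visit 7 (parent 5)
    7–5: parent, skip
No non-parent visited neighbor found — the graph is a forest.

No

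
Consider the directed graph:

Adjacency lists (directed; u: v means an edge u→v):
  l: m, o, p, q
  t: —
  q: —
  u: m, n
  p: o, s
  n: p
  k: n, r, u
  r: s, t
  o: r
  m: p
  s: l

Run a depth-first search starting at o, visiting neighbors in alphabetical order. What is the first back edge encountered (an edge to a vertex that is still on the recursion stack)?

DFS from o (visiting neighbors in alphabetical order); mark gray on enter, black on exit:
o gray
  r gray
    s gray
      l gray
        m gray
          p gray
            p→o: o is gray → back edge
First back edge: p → o.

p->o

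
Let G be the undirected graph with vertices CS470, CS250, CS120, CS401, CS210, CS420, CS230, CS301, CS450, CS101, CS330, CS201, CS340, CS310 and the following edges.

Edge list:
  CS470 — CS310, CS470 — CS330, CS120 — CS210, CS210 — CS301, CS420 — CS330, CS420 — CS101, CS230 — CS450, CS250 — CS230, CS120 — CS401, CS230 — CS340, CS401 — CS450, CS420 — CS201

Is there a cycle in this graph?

No

DFS, tracking each vertex's parent; an edge to a visited non-parent vertex closes a cycle.
Start from CS101:
visit CS101 (parent –)
  visit CS420 (parent CS101)
    CS420–CS101: parent, skip
    visit CS201 (parent CS420)
      CS201–CS420: parent, skip
    visit CS330 (parent CS420)
      visit CS470 (parent CS330)
        visit CS310 (parent CS470)
          CS310–CS470: parent, skip
        CS470–CS330: parent, skip
      CS330–CS420: parent, skip
visit CS250 (parent –)
  visit CS230 (parent CS250)
    visit CS340 (parent CS230)
      CS340–CS230: parent, skip
    visit CS450 (parent CS230)
      visit CS401 (parent CS450)
        CS401–CS450: parent, skip
        visit CS120 (parent CS401)
          visit CS210 (parent CS120)
            CS210–CS120: parent, skip
            visit CS301 (parent CS210)
              CS301–CS210: parent, skip
          CS120–CS401: parent, skip
      CS450–CS230: parent, skip
    CS230–CS250: parent, skip
No non-parent visited neighbor found — the graph is a forest.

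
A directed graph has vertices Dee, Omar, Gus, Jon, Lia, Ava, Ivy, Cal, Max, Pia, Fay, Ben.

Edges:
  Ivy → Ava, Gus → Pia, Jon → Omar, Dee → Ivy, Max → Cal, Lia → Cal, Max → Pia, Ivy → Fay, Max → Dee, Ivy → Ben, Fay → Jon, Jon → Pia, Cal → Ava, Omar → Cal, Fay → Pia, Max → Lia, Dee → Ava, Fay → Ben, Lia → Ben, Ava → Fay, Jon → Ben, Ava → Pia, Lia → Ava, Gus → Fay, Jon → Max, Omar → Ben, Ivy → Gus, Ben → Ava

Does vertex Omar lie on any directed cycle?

Yes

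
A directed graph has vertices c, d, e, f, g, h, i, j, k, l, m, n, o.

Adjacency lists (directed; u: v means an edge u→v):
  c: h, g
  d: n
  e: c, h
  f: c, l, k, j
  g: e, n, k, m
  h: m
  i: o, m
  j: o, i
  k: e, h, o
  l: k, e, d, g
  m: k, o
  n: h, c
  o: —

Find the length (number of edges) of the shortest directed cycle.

3

For each vertex v, BFS finds the shortest path from v back to v.
The shortest such closed walk is k → h → m → k, length 3.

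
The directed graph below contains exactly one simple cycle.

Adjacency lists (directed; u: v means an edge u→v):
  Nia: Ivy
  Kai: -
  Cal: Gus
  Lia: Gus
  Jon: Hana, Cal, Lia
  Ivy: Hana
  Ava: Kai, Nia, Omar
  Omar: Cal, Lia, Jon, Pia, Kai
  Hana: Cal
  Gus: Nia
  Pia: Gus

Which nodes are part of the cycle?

Cal, Gus, Ivy, Nia, Hana

DFS with gray/black marking from Nia:
Nia gray
  Ivy gray
    Hana gray
      Cal gray
        Gus gray
          Gus→Nia: Nia is gray → back edge
Back edge closes the cycle Nia → Ivy → Hana → Cal → Gus → Nia; its vertices are {Cal, Gus, Ivy, Nia, Hana}.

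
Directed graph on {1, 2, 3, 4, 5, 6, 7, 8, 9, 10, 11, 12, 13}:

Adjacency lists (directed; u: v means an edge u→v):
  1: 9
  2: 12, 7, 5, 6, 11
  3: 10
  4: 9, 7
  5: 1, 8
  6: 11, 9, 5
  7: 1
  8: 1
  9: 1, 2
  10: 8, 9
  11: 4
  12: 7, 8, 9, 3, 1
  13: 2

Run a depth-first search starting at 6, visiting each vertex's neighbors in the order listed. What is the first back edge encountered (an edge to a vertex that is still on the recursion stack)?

DFS from 6 (visiting each vertex's neighbors in the order listed); mark gray on enter, black on exit:
6 gray
  11 gray
    4 gray
      9 gray
        1 gray
          1→9: 9 is gray → back edge
First back edge: 1 → 9.

1→9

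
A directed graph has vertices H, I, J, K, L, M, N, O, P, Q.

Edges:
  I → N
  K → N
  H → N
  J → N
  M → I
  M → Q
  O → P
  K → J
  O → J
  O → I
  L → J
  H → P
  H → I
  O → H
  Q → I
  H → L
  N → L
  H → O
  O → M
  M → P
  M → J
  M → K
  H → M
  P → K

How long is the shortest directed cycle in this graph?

2

For each vertex v, BFS finds the shortest path from v back to v.
The shortest such closed walk is H → O → H, length 2.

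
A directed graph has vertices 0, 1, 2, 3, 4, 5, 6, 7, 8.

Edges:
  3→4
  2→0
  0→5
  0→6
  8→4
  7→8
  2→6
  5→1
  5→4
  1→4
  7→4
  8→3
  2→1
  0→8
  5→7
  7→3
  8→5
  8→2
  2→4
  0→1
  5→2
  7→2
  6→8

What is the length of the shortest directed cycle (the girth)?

3

For each vertex v, BFS finds the shortest path from v back to v.
The shortest such closed walk is 0 → 8 → 2 → 0, length 3.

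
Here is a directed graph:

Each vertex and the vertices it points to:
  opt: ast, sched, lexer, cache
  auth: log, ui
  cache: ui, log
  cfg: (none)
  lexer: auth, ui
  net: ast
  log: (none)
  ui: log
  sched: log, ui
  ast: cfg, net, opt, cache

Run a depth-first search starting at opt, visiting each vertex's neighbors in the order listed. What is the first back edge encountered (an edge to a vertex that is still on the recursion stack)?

DFS from opt (visiting each vertex's neighbors in the order listed); mark gray on enter, black on exit:
opt gray
  ast gray
    cfg gray
    cfg black
    net gray
      net→ast: ast is gray → back edge
First back edge: net → ast.

net→ast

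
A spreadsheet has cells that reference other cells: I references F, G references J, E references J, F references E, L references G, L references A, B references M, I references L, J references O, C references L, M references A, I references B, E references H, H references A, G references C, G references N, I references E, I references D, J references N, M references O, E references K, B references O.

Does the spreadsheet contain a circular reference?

DFS with white/gray/black marking, starting from E:
E gray
  J gray
    N gray
    N black
    O gray
    O black
  J black
  H gray
    A gray
    A black
  H black
  K gray
  K black
E black
B gray
  M gray
    M→A: A black — skip
    M→O: O black — skip
  M black
  B→O: O black — skip
B black
C gray
  L gray
    G gray
      G→C: C is gray → back edge
Back edge found, so a cycle exists: C → L → G → C.

Yes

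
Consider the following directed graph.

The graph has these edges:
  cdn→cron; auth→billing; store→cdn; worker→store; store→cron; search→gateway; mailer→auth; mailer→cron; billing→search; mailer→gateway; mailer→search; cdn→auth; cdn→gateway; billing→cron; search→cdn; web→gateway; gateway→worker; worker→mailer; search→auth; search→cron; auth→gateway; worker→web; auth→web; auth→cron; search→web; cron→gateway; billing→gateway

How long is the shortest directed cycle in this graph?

For each vertex v, BFS finds the shortest path from v back to v.
The shortest such closed walk is worker → mailer → gateway → worker, length 3.

3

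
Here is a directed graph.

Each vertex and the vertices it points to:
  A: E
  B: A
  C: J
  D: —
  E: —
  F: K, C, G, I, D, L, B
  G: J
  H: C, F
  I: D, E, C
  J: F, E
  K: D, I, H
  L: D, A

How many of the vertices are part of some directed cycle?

A vertex is on a directed cycle iff it belongs to a strongly connected component of size ≥ 2 (or has a self-loop).
The vertices on cycles are {C, F, G, H, I, J, K} — 7 in total.

7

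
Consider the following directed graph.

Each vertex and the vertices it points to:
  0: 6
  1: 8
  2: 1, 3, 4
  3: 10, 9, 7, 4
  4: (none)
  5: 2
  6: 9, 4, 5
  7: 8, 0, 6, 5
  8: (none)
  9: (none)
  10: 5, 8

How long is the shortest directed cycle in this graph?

4

For each vertex v, BFS finds the shortest path from v back to v.
The shortest such closed walk is 2 → 3 → 10 → 5 → 2, length 4.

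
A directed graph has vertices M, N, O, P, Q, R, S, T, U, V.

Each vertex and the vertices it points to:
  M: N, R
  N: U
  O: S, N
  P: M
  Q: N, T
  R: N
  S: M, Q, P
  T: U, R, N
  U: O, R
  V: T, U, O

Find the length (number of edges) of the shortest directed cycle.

3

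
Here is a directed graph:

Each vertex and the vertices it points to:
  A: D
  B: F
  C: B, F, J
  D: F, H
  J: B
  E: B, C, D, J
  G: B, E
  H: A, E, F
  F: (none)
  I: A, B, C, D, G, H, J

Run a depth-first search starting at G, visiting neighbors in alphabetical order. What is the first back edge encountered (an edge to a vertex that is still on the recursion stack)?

DFS from G (visiting neighbors in alphabetical order); mark gray on enter, black on exit:
G gray
  B gray
    F gray
    F black
  B black
  E gray
    E→B: B black — skip
    C gray
      C→B: B black — skip
      C→F: F black — skip
      J gray
        J→B: B black — skip
      J black
    C black
    D gray
      D→F: F black — skip
      H gray
        A gray
          A→D: D is gray → back edge
First back edge: A → D.

A→D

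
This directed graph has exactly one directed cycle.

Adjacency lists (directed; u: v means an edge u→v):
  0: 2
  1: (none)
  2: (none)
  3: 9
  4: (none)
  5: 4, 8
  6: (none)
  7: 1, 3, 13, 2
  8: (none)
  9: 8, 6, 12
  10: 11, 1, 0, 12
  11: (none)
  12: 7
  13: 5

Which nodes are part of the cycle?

3, 7, 9, 12

DFS with gray/black marking from 12:
12 gray
  7 gray
    1 gray
    1 black
    3 gray
      9 gray
        8 gray
        8 black
        6 gray
        6 black
        9→12: 12 is gray → back edge
Back edge closes the cycle 12 → 7 → 3 → 9 → 12; its vertices are {3, 7, 9, 12}.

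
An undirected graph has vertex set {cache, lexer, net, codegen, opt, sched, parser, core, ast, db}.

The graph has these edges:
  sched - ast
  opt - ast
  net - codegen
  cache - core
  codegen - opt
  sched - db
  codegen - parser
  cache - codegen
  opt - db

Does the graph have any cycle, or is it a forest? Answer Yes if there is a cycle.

Yes

DFS, tracking each vertex's parent; an edge to a visited non-parent vertex closes a cycle.
Start from parser:
visit parser (parent –)
  visit codegen (parent parser)
    codegen–parser: parent, skip
    visit cache (parent codegen)
      visit core (parent cache)
        core–cache: parent, skip
      cache–codegen: parent, skip
    visit net (parent codegen)
      net–codegen: parent, skip
    visit opt (parent codegen)
      opt–codegen: parent, skip
      visit db (parent opt)
        visit sched (parent db)
          visit ast (parent sched)
            ast–sched: parent, skip
            ast–opt: opt visited and ≠ parent → cycle
Cycle: opt – db – sched – ast – opt.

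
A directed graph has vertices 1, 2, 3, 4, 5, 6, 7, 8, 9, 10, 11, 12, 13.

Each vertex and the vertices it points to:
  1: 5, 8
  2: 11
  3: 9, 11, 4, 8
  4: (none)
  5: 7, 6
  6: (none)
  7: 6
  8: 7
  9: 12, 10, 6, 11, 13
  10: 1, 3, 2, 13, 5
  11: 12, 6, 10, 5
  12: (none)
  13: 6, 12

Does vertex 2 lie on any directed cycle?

2 is on a cycle iff 2 can reach itself via ≥1 edge.
2 → 11 → 10 → 2 — yes.

Yes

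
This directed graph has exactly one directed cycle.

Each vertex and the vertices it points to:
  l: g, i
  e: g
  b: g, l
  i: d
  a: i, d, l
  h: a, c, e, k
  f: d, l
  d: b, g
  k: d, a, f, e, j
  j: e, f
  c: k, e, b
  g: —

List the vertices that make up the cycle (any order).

b, d, i, l

DFS with gray/black marking from b:
b gray
  g gray
  g black
  l gray
    l→g: g black — skip
    i gray
      d gray
        d→b: b is gray → back edge
Back edge closes the cycle b → l → i → d → b; its vertices are {b, d, i, l}.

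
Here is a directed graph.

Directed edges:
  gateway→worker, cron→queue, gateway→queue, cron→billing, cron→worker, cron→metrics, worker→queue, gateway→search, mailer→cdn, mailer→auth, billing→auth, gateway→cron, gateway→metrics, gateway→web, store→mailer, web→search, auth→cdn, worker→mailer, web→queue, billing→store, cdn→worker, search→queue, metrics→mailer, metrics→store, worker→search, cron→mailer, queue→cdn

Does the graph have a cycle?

Yes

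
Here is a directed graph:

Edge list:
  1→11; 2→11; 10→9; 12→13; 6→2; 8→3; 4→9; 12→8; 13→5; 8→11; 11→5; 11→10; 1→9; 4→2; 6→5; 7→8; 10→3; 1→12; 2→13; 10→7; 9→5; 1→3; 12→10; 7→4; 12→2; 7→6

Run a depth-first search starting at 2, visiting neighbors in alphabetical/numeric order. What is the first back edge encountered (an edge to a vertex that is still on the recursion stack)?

4->2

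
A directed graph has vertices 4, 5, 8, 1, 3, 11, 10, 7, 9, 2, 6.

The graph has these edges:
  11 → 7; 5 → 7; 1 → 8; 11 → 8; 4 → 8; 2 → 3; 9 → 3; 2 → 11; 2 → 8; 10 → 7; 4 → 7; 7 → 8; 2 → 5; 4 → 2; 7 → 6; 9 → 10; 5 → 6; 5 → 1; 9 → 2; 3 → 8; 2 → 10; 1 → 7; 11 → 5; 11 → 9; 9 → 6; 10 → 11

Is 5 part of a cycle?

5 lies on a cycle iff there is a path from 5 back to itself.
Exploring from 5, it never reaches itself; equivalently, its strongly connected component is a singleton.

No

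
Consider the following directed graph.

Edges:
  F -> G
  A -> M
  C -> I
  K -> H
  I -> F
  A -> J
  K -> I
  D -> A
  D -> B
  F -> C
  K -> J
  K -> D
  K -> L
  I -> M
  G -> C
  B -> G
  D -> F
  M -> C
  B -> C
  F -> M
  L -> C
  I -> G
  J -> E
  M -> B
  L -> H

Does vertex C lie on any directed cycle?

C is on a cycle iff C can reach itself via ≥1 edge.
C → I → M → C — yes.

Yes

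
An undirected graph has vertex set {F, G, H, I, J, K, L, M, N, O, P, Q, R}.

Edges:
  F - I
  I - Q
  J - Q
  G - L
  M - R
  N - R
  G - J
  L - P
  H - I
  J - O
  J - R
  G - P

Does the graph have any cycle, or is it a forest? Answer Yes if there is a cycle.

Yes

DFS, tracking each vertex's parent; an edge to a visited non-parent vertex closes a cycle.
Start from O:
visit O (parent –)
  visit J (parent O)
    visit Q (parent J)
      Q–J: parent, skip
      visit I (parent Q)
        visit H (parent I)
          H–I: parent, skip
        I–Q: parent, skip
        visit F (parent I)
          F–I: parent, skip
    J–O: parent, skip
    visit G (parent J)
      G–J: parent, skip
      visit P (parent G)
        P–G: parent, skip
        visit L (parent P)
          L–G: G visited and ≠ parent → cycle
Cycle: G – P – L – G.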